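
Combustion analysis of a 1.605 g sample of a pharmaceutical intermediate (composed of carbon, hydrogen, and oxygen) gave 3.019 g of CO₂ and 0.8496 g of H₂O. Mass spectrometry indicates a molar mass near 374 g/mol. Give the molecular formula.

C16H22O10

mol C = 3.019 g CO₂ ÷ 44.009 g/mol = 0.068600 mol
mol H = 2 × 0.8496 g H₂O ÷ 18.015 g/mol = 0.094321 mol
mass O = 1.605 − (0.82395 + 0.095076) = 0.68597 g → mol O = 0.68597 ÷ 15.999 = 0.042876 mol
Divide by the smallest (0.042876 mol): C 1.600, H 2.200, O 1.000
Multiplying each by 5 gives whole numbers: C 8.00, H 11.00, O 5.00
Empirical formula: C8H11O5
Empirical-formula mass = 187.17 g/mol; 374 ÷ 187.17 ≈ 2, so the molecular formula is C16H22O10.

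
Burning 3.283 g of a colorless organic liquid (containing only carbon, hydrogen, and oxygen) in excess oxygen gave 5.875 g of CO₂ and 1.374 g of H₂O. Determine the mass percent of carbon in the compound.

48.84%

mol C = 5.875 g CO₂ ÷ 44.009 g/mol = 0.13350 mol
mol H = 2 × 1.374 g H₂O ÷ 18.015 g/mol = 0.15254 mol
mass O = 3.283 − (1.6034 + 0.15376) = 1.5258 g → mol O = 1.5258 ÷ 15.999 = 0.095370 mol
mass % C = 1.6034 g ÷ 3.283 g × 100%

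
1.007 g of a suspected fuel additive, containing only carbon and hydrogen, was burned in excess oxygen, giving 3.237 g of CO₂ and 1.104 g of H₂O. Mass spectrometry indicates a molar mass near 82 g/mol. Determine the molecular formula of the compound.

mol C = 3.237 g CO₂ ÷ 44.009 g/mol = 0.073553 mol
mol H = 2 × 1.104 g H₂O ÷ 18.015 g/mol = 0.12256 mol
Divide by the smallest (0.073553 mol): C 1.000, H 1.666
Multiplying each by 3 gives whole numbers: C 3.00, H 5.00
Empirical formula: C3H5
Empirical-formula mass = 41.07 g/mol; 82 ÷ 41.07 ≈ 2, so the molecular formula is C6H10.

C6H10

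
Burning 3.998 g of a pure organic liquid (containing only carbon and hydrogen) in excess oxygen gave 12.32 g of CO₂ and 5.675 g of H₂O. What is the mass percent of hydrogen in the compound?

15.88%

mol C = 12.32 g CO₂ ÷ 44.009 g/mol = 0.27994 mol
mol H = 2 × 5.675 g H₂O ÷ 18.015 g/mol = 0.63003 mol
mass % H = 0.63507 g ÷ 3.998 g × 100%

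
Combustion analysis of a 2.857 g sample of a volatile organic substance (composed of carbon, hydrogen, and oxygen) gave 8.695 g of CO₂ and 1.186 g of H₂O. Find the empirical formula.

C9H6O

mol C = 8.695 g CO₂ ÷ 44.009 g/mol = 0.19757 mol
mol H = 2 × 1.186 g H₂O ÷ 18.015 g/mol = 0.13167 mol
mass O = 2.857 − (2.3731 + 0.13272) = 0.35123 g → mol O = 0.35123 ÷ 15.999 = 0.021953 mol
Divide by the smallest (0.021953 mol): C 9.000, H 5.998, O 1.000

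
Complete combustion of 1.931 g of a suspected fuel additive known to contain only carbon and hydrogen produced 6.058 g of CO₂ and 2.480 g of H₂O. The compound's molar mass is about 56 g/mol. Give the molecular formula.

C4H8

mol C = 6.058 g CO₂ ÷ 44.009 g/mol = 0.13765 mol
mol H = 2 × 2.480 g H₂O ÷ 18.015 g/mol = 0.27533 mol
Divide by the smallest (0.13765 mol): C 1.000, H 2.000
Empirical formula: CH2
Empirical-formula mass = 14.03 g/mol; 56 ÷ 14.03 ≈ 4, so the molecular formula is C4H8.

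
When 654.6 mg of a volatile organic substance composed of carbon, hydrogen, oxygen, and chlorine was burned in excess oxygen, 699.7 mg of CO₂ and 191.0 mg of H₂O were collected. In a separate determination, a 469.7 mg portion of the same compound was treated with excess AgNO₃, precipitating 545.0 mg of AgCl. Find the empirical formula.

C3H4ClO3

mol C = 0.6997 g CO₂ ÷ 44.009 g/mol = 0.015899 mol
mol H = 2 × 0.1910 g H₂O ÷ 18.015 g/mol = 0.021205 mol
From the AgCl data: mol Cl per gram of compound = (0.5450 ÷ 143.318) ÷ 0.4697 = 0.0080961 mol/g, so in the 0.6546 g combustion sample mol Cl = 0.0052997 mol
mass O = 0.6546 − (0.19096 + 0.021374 + 0.18787) = 0.25439 g → mol O = 0.25439 ÷ 15.999 = 0.015900 mol
Divide by the smallest (0.0052997 mol): C 3.000, H 4.001, Cl 1.000, O 3.000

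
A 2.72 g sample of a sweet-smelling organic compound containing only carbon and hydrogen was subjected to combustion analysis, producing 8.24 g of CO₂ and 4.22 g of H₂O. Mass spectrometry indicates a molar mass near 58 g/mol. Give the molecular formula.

mol C = 8.24 g CO₂ ÷ 44.009 g/mol = 0.1872 mol
mol H = 2 × 4.22 g H₂O ÷ 18.015 g/mol = 0.4685 mol
Divide by the smallest (0.1872 mol): C 1.000, H 2.502
Multiplying each by 2 gives whole numbers: C 2.00, H 5.00
Empirical formula: C2H5
Empirical-formula mass = 29.06 g/mol; 58 ÷ 29.06 ≈ 2, so the molecular formula is C4H10.

C4H10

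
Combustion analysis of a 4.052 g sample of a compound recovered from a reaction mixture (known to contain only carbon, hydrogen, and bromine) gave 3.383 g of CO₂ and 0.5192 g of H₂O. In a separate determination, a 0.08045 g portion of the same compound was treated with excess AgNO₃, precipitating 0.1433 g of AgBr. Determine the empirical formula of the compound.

C4H3Br2

mol C = 3.383 g CO₂ ÷ 44.009 g/mol = 0.076871 mol
mol H = 2 × 0.5192 g H₂O ÷ 18.015 g/mol = 0.057641 mol
From the AgBr data: mol Br per gram of compound = (0.1433 ÷ 187.772) ÷ 0.08045 = 0.0094861 mol/g, so in the 4.052 g combustion sample mol Br = 0.038438 mol
Divide by the smallest (0.038438 mol): C 2.000, H 1.500, Br 1.000
Multiplying each by 2 gives whole numbers: C 4.00, H 3.00, Br 2.00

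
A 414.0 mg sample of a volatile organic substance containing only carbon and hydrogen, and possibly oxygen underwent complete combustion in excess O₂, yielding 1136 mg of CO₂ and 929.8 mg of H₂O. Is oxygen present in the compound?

mol C = 1.136 g CO₂ ÷ 44.009 g/mol = 0.025813 mol
mol H = 2 × 0.9298 g H₂O ÷ 18.015 g/mol = 0.10323 mol
C and H together account for 0.41409 g — essentially the entire 0.4140 g sample — so the compound contains no oxygen.

no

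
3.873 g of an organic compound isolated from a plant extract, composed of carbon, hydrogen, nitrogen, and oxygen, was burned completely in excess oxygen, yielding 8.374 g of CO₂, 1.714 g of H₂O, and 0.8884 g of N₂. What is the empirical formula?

mol C = 8.374 g CO₂ ÷ 44.009 g/mol = 0.19028 mol
mol H = 2 × 1.714 g H₂O ÷ 18.015 g/mol = 0.19029 mol
mol N = 2 × 0.8884 g N₂ ÷ 28.014 g/mol = 0.063425 mol
mass O = 3.873 − (2.2854 + 0.19181 + 0.88840) = 0.50735 g → mol O = 0.50735 ÷ 15.999 = 0.031711 mol
Divide by the smallest (0.031711 mol): C 6.000, H 6.001, N 2.000, O 1.000

C6H6N2O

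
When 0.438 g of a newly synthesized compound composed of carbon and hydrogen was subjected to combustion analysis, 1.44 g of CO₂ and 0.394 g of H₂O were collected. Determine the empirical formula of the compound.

mol C = 1.44 g CO₂ ÷ 44.009 g/mol = 0.03272 mol
mol H = 2 × 0.394 g H₂O ÷ 18.015 g/mol = 0.04374 mol
Divide by the smallest (0.03272 mol): C 1.000, H 1.337
Multiplying each by 3 gives whole numbers: C 3.00, H 4.01

C3H4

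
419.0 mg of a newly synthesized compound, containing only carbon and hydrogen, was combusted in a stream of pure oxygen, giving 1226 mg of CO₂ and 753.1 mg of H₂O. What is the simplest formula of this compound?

CH3

mol C = 1.226 g CO₂ ÷ 44.009 g/mol = 0.027858 mol
mol H = 2 × 0.7531 g H₂O ÷ 18.015 g/mol = 0.083608 mol
Divide by the smallest (0.027858 mol): C 1.000, H 3.001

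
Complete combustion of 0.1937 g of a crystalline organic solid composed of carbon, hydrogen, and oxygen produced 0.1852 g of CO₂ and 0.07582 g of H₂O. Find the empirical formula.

mol C = 0.1852 g CO₂ ÷ 44.009 g/mol = 0.0042082 mol
mol H = 2 × 0.07582 g H₂O ÷ 18.015 g/mol = 0.0084174 mol
mass O = 0.1937 − (0.050545 + 0.0084848) = 0.13467 g → mol O = 0.13467 ÷ 15.999 = 0.0084174 mol
Divide by the smallest (0.0042082 mol): C 1.000, H 2.000, O 2.000

CH2O2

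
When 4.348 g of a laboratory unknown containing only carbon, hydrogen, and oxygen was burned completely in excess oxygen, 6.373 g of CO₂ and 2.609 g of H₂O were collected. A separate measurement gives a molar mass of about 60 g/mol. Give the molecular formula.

mol C = 6.373 g CO₂ ÷ 44.009 g/mol = 0.14481 mol
mol H = 2 × 2.609 g H₂O ÷ 18.015 g/mol = 0.28965 mol
mass O = 4.348 − (1.7393 + 0.29196) = 2.3167 g → mol O = 2.3167 ÷ 15.999 = 0.14480 mol
Divide by the smallest (0.14480 mol): C 1.000, H 2.000, O 1.000
Empirical formula: CH2O
Empirical-formula mass = 30.03 g/mol; 60 ÷ 30.03 ≈ 2, so the molecular formula is C2H4O2.

C2H4O2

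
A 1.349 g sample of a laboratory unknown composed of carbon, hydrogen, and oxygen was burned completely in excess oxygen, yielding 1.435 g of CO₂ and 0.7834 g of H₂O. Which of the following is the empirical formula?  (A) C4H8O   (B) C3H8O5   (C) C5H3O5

(B) C3H8O5

mol C = 1.435 g CO₂ ÷ 44.009 g/mol = 0.032607 mol
mol H = 2 × 0.7834 g H₂O ÷ 18.015 g/mol = 0.086972 mol
mass O = 1.349 − (0.39164 + 0.087668) = 0.86969 g → mol O = 0.86969 ÷ 15.999 = 0.054359 mol
Divide by the smallest (0.032607 mol): C 1.000, H 2.667, O 1.667
Multiplying each by 3 gives whole numbers: C 3.00, H 8.00, O 5.00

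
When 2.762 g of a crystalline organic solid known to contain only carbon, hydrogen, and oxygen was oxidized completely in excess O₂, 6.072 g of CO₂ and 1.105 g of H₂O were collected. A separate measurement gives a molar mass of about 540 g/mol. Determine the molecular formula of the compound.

C27H24O12

mol C = 6.072 g CO₂ ÷ 44.009 g/mol = 0.13797 mol
mol H = 2 × 1.105 g H₂O ÷ 18.015 g/mol = 0.12268 mol
mass O = 2.762 − (1.6572 + 0.12366) = 0.98116 g → mol O = 0.98116 ÷ 15.999 = 0.061327 mol
Divide by the smallest (0.061327 mol): C 2.250, H 2.000, O 1.000
Multiplying each by 4 gives whole numbers: C 9.00, H 8.00, O 4.00
Empirical formula: C9H8O4
Empirical-formula mass = 180.16 g/mol; 540 ÷ 180.16 ≈ 3, so the molecular formula is C27H24O12.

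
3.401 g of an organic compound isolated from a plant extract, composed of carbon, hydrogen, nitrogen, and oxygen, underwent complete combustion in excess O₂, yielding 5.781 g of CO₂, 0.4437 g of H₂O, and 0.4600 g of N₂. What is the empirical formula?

C8H3N2O5

mol C = 5.781 g CO₂ ÷ 44.009 g/mol = 0.13136 mol
mol H = 2 × 0.4437 g H₂O ÷ 18.015 g/mol = 0.049259 mol
mol N = 2 × 0.4600 g N₂ ÷ 28.014 g/mol = 0.032841 mol
mass O = 3.401 − (1.5778 + 0.049653 + 0.46000) = 1.3136 g → mol O = 1.3136 ÷ 15.999 = 0.082104 mol
Divide by the smallest (0.032841 mol): C 4.000, H 1.500, N 1.000, O 2.500
Multiplying each by 2 gives whole numbers: C 8.00, H 3.00, N 2.00, O 5.00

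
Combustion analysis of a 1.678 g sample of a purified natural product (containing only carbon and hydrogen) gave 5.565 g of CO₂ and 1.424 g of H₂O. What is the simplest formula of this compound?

C4H5

mol C = 5.565 g CO₂ ÷ 44.009 g/mol = 0.12645 mol
mol H = 2 × 1.424 g H₂O ÷ 18.015 g/mol = 0.15809 mol
Divide by the smallest (0.12645 mol): C 1.000, H 1.250
Multiplying each by 4 gives whole numbers: C 4.00, H 5.00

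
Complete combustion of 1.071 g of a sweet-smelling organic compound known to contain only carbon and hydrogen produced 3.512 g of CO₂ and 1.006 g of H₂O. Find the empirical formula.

C5H7

mol C = 3.512 g CO₂ ÷ 44.009 g/mol = 0.079802 mol
mol H = 2 × 1.006 g H₂O ÷ 18.015 g/mol = 0.11168 mol
Divide by the smallest (0.079802 mol): C 1.000, H 1.400
Multiplying each by 5 gives whole numbers: C 5.00, H 7.00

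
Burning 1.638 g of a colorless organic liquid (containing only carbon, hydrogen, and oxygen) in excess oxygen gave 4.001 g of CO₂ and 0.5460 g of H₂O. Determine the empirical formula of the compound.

mol C = 4.001 g CO₂ ÷ 44.009 g/mol = 0.090913 mol
mol H = 2 × 0.5460 g H₂O ÷ 18.015 g/mol = 0.060616 mol
mass O = 1.638 − (1.0920 + 0.061101) = 0.48494 g → mol O = 0.48494 ÷ 15.999 = 0.030311 mol
Divide by the smallest (0.030311 mol): C 2.999, H 2.000, O 1.000

C3H2O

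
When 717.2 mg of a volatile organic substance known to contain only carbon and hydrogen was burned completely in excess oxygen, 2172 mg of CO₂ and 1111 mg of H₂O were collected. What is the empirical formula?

C2H5

mol C = 2.172 g CO₂ ÷ 44.009 g/mol = 0.049354 mol
mol H = 2 × 1.111 g H₂O ÷ 18.015 g/mol = 0.12334 mol
Divide by the smallest (0.049354 mol): C 1.000, H 2.499
Multiplying each by 2 gives whole numbers: C 2.00, H 5.00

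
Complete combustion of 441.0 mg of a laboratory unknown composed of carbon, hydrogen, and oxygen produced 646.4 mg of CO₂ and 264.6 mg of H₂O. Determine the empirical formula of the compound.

mol C = 0.6464 g CO₂ ÷ 44.009 g/mol = 0.014688 mol
mol H = 2 × 0.2646 g H₂O ÷ 18.015 g/mol = 0.029376 mol
mass O = 0.4410 − (0.17642 + 0.029611) = 0.23497 g → mol O = 0.23497 ÷ 15.999 = 0.014687 mol
Divide by the smallest (0.014687 mol): C 1.000, H 2.000, O 1.000

CH2O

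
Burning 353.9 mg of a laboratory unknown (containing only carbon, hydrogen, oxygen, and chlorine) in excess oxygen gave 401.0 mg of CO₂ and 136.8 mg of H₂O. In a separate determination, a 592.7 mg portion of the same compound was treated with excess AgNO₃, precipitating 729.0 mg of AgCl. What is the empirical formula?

mol C = 0.4010 g CO₂ ÷ 44.009 g/mol = 0.0091118 mol
mol H = 2 × 0.1368 g H₂O ÷ 18.015 g/mol = 0.015187 mol
From the AgCl data: mol Cl per gram of compound = (0.7290 ÷ 143.318) ÷ 0.5927 = 0.0085821 mol/g, so in the 0.3539 g combustion sample mol Cl = 0.0030372 mol
mass O = 0.3539 − (0.10944 + 0.015309 + 0.10767) = 0.12148 g → mol O = 0.12148 ÷ 15.999 = 0.0075930 mol
Divide by the smallest (0.0030372 mol): C 3.000, H 5.000, Cl 1.000, O 2.500
Multiplying each by 2 gives whole numbers: C 6.00, H 10.00, Cl 2.00, O 5.00

C6H10Cl2O5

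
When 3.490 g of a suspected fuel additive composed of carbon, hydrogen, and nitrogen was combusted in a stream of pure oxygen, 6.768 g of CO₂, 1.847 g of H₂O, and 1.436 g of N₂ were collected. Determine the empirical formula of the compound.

C3H4N2

mol C = 6.768 g CO₂ ÷ 44.009 g/mol = 0.15379 mol
mol H = 2 × 1.847 g H₂O ÷ 18.015 g/mol = 0.20505 mol
mol N = 2 × 1.436 g N₂ ÷ 28.014 g/mol = 0.10252 mol
Divide by the smallest (0.10252 mol): C 1.500, H 2.000, N 1.000
Multiplying each by 2 gives whole numbers: C 3.00, H 4.00, N 2.00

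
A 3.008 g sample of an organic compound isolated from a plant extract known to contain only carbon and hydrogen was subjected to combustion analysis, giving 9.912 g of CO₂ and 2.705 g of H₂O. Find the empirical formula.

mol C = 9.912 g CO₂ ÷ 44.009 g/mol = 0.22523 mol
mol H = 2 × 2.705 g H₂O ÷ 18.015 g/mol = 0.30031 mol
Divide by the smallest (0.22523 mol): C 1.000, H 1.333
Multiplying each by 3 gives whole numbers: C 3.00, H 4.00

C3H4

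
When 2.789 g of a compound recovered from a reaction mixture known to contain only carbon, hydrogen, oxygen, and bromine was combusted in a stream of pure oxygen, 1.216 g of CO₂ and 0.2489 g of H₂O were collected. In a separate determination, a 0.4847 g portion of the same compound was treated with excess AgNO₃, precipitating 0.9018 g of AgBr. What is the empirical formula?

C2H2Br2O

mol C = 1.216 g CO₂ ÷ 44.009 g/mol = 0.027631 mol
mol H = 2 × 0.2489 g H₂O ÷ 18.015 g/mol = 0.027633 mol
From the AgBr data: mol Br per gram of compound = (0.9018 ÷ 187.772) ÷ 0.4847 = 0.0099085 mol/g, so in the 2.789 g combustion sample mol Br = 0.027635 mol
mass O = 2.789 − (0.33187 + 0.027854 + 2.2081) = 0.22115 g → mol O = 0.22115 ÷ 15.999 = 0.013823 mol
Divide by the smallest (0.013823 mol): C 1.999, H 1.999, Br 1.999, O 1.000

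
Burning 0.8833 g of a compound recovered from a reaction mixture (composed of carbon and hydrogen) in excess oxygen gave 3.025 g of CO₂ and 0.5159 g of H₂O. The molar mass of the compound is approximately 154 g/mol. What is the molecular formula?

mol C = 3.025 g CO₂ ÷ 44.009 g/mol = 0.068736 mol
mol H = 2 × 0.5159 g H₂O ÷ 18.015 g/mol = 0.057274 mol
Divide by the smallest (0.057274 mol): C 1.200, H 1.000
Multiplying each by 5 gives whole numbers: C 6.00, H 5.00
Empirical formula: C6H5
Empirical-formula mass = 77.11 g/mol; 154 ÷ 77.11 ≈ 2, so the molecular formula is C12H10.

C12H10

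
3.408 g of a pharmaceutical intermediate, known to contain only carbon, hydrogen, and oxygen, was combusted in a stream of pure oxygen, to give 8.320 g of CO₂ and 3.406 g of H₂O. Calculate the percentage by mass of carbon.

mol C = 8.320 g CO₂ ÷ 44.009 g/mol = 0.18905 mol
mol H = 2 × 3.406 g H₂O ÷ 18.015 g/mol = 0.37813 mol
mass O = 3.408 − (2.2707 + 0.38115) = 0.75614 g → mol O = 0.75614 ÷ 15.999 = 0.047262 mol
mass % C = 2.2707 g ÷ 3.408 g × 100%

66.63%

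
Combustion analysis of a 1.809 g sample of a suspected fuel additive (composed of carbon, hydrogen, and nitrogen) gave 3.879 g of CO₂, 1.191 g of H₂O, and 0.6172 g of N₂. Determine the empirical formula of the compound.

mol C = 3.879 g CO₂ ÷ 44.009 g/mol = 0.088141 mol
mol H = 2 × 1.191 g H₂O ÷ 18.015 g/mol = 0.13222 mol
mol N = 2 × 0.6172 g N₂ ÷ 28.014 g/mol = 0.044064 mol
Divide by the smallest (0.044064 mol): C 2.000, H 3.001, N 1.000

C2H3N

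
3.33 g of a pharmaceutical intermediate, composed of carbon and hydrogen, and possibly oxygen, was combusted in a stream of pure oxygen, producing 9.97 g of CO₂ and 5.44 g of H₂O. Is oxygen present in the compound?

no

mol C = 9.97 g CO₂ ÷ 44.009 g/mol = 0.2265 mol
mol H = 2 × 5.44 g H₂O ÷ 18.015 g/mol = 0.6039 mol
C and H together account for 3.330 g — essentially the entire 3.33 g sample — so the compound contains no oxygen.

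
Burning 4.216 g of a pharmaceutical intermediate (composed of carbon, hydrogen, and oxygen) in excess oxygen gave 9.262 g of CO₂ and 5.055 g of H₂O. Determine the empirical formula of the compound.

mol C = 9.262 g CO₂ ÷ 44.009 g/mol = 0.21046 mol
mol H = 2 × 5.055 g H₂O ÷ 18.015 g/mol = 0.56120 mol
mass O = 4.216 − (2.5278 + 0.56569) = 1.1225 g → mol O = 1.1225 ÷ 15.999 = 0.070161 mol
Divide by the smallest (0.070161 mol): C 3.000, H 7.999, O 1.000

C3H8O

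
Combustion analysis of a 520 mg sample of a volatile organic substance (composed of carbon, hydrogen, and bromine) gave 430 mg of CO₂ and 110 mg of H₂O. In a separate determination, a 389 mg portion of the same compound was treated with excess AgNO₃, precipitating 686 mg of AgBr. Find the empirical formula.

mol C = 0.430 g CO₂ ÷ 44.009 g/mol = 0.009771 mol
mol H = 2 × 0.110 g H₂O ÷ 18.015 g/mol = 0.01221 mol
From the AgBr data: mol Br per gram of compound = (0.686 ÷ 187.772) ÷ 0.389 = 0.009392 mol/g, so in the 0.520 g combustion sample mol Br = 0.004884 mol
Divide by the smallest (0.004884 mol): C 2.001, H 2.501, Br 1.000
Multiplying each by 2 gives whole numbers: C 4.00, H 5.00, Br 2.00

C4H5Br2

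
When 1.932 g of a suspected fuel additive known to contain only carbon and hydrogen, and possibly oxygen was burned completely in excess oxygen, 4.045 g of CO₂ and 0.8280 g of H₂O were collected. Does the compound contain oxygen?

yes

mol C = 4.045 g CO₂ ÷ 44.009 g/mol = 0.091913 mol
mol H = 2 × 0.8280 g H₂O ÷ 18.015 g/mol = 0.091923 mol
C and H account for only 1.1966 g of the 1.932 g sample; the remaining 0.73537 g must be oxygen.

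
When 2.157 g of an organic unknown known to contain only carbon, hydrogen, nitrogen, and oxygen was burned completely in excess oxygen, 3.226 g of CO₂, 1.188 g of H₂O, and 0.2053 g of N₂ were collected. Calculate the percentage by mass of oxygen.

mol C = 3.226 g CO₂ ÷ 44.009 g/mol = 0.073303 mol
mol H = 2 × 1.188 g H₂O ÷ 18.015 g/mol = 0.13189 mol
mol N = 2 × 0.2053 g N₂ ÷ 28.014 g/mol = 0.014657 mol
mass O = 2.157 − (0.88044 + 0.13295 + 0.20530) = 0.93831 g → mol O = 0.93831 ÷ 15.999 = 0.058648 mol
mass % O = 0.93831 g ÷ 2.157 g × 100%

43.50%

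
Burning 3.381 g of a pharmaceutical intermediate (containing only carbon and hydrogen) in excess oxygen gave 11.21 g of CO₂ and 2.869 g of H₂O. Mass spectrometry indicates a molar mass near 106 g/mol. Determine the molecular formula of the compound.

mol C = 11.21 g CO₂ ÷ 44.009 g/mol = 0.25472 mol
mol H = 2 × 2.869 g H₂O ÷ 18.015 g/mol = 0.31851 mol
Divide by the smallest (0.25472 mol): C 1.000, H 1.250
Multiplying each by 4 gives whole numbers: C 4.00, H 5.00
Empirical formula: C4H5
Empirical-formula mass = 53.08 g/mol; 106 ÷ 53.08 ≈ 2, so the molecular formula is C8H10.

C8H10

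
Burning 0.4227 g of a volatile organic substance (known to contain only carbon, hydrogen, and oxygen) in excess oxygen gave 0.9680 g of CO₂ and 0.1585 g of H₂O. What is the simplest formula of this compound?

mol C = 0.9680 g CO₂ ÷ 44.009 g/mol = 0.021996 mol
mol H = 2 × 0.1585 g H₂O ÷ 18.015 g/mol = 0.017596 mol
mass O = 0.4227 − (0.26419 + 0.017737) = 0.14077 g → mol O = 0.14077 ÷ 15.999 = 0.0087990 mol
Divide by the smallest (0.0087990 mol): C 2.500, H 2.000, O 1.000
Multiplying each by 2 gives whole numbers: C 5.00, H 4.00, O 2.00

C5H4O2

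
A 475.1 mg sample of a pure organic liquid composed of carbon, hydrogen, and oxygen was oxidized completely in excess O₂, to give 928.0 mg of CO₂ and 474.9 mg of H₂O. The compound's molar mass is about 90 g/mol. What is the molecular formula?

mol C = 0.9280 g CO₂ ÷ 44.009 g/mol = 0.021087 mol
mol H = 2 × 0.4749 g H₂O ÷ 18.015 g/mol = 0.052723 mol
mass O = 0.4751 − (0.25327 + 0.053145) = 0.16868 g → mol O = 0.16868 ÷ 15.999 = 0.010543 mol
Divide by the smallest (0.010543 mol): C 2.000, H 5.001, O 1.000
Empirical formula: C2H5O
Empirical-formula mass = 45.06 g/mol; 90 ÷ 45.06 ≈ 2, so the molecular formula is C4H10O2.

C4H10O2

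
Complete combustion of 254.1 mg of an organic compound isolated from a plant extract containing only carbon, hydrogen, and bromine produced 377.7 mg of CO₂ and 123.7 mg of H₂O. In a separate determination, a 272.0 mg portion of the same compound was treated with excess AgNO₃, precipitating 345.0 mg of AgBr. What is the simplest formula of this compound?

C5H8Br

mol C = 0.3777 g CO₂ ÷ 44.009 g/mol = 0.0085823 mol
mol H = 2 × 0.1237 g H₂O ÷ 18.015 g/mol = 0.013733 mol
From the AgBr data: mol Br per gram of compound = (0.3450 ÷ 187.772) ÷ 0.2720 = 0.0067549 mol/g, so in the 0.2541 g combustion sample mol Br = 0.0017164 mol
Divide by the smallest (0.0017164 mol): C 5.000, H 8.001, Br 1.000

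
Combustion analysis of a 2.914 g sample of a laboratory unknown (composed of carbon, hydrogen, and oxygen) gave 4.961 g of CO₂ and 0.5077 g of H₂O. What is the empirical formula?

C6H3O5

mol C = 4.961 g CO₂ ÷ 44.009 g/mol = 0.11273 mol
mol H = 2 × 0.5077 g H₂O ÷ 18.015 g/mol = 0.056364 mol
mass O = 2.914 − (1.3540 + 0.056815) = 1.5032 g → mol O = 1.5032 ÷ 15.999 = 0.093957 mol
Divide by the smallest (0.056364 mol): C 2.000, H 1.000, O 1.667
Multiplying each by 3 gives whole numbers: C 6.00, H 3.00, O 5.00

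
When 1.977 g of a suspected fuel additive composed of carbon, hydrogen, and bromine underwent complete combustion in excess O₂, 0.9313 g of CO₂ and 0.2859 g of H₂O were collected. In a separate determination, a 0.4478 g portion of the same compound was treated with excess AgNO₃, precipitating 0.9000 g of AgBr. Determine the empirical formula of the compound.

mol C = 0.9313 g CO₂ ÷ 44.009 g/mol = 0.021162 mol
mol H = 2 × 0.2859 g H₂O ÷ 18.015 g/mol = 0.031740 mol
From the AgBr data: mol Br per gram of compound = (0.9000 ÷ 187.772) ÷ 0.4478 = 0.010704 mol/g, so in the 1.977 g combustion sample mol Br = 0.021161 mol
Divide by the smallest (0.021161 mol): C 1.000, H 1.500, Br 1.000
Multiplying each by 2 gives whole numbers: C 2.00, H 3.00, Br 2.00

C2H3Br2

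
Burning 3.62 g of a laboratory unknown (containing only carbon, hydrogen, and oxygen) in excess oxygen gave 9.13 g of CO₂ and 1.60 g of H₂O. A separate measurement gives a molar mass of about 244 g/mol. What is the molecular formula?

mol C = 9.13 g CO₂ ÷ 44.009 g/mol = 0.2075 mol
mol H = 2 × 1.60 g H₂O ÷ 18.015 g/mol = 0.1776 mol
mass O = 3.62 − (2.492 + 0.1791) = 0.9492 g → mol O = 0.9492 ÷ 15.999 = 0.05933 mol
Divide by the smallest (0.05933 mol): C 3.497, H 2.994, O 1.000
Multiplying each by 2 gives whole numbers: C 6.99, H 5.99, O 2.00
Empirical formula: C7H6O2
Empirical-formula mass = 122.12 g/mol; 244 ÷ 122.12 ≈ 2, so the molecular formula is C14H12O4.

C14H12O4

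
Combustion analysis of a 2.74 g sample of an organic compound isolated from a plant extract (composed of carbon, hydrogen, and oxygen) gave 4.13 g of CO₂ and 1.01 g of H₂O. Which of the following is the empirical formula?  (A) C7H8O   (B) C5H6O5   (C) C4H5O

mol C = 4.13 g CO₂ ÷ 44.009 g/mol = 0.09384 mol
mol H = 2 × 1.01 g H₂O ÷ 18.015 g/mol = 0.1121 mol
mass O = 2.74 − (1.127 + 0.1130) = 1.500 g → mol O = 1.500 ÷ 15.999 = 0.09374 mol
Divide by the smallest (0.09374 mol): C 1.001, H 1.196, O 1.000
Multiplying each by 5 gives whole numbers: C 5.01, H 5.98, O 5.00

(B) C5H6O5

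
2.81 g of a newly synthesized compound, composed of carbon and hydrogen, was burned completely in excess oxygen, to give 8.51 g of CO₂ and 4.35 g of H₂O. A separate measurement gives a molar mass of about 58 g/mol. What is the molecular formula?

C4H10

mol C = 8.51 g CO₂ ÷ 44.009 g/mol = 0.1934 mol
mol H = 2 × 4.35 g H₂O ÷ 18.015 g/mol = 0.4829 mol
Divide by the smallest (0.1934 mol): C 1.000, H 2.497
Multiplying each by 2 gives whole numbers: C 2.00, H 4.99
Empirical formula: C2H5
Empirical-formula mass = 29.06 g/mol; 58 ÷ 29.06 ≈ 2, so the molecular formula is C4H10.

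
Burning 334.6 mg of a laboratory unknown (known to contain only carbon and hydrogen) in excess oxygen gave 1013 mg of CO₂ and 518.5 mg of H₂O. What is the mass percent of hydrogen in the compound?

17.34%

mol C = 1.013 g CO₂ ÷ 44.009 g/mol = 0.023018 mol
mol H = 2 × 0.5185 g H₂O ÷ 18.015 g/mol = 0.057563 mol
mass % H = 0.058024 g ÷ 0.3346 g × 100%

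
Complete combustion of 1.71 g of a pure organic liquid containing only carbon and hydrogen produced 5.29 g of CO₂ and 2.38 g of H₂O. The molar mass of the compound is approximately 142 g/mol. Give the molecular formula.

C10H22

mol C = 5.29 g CO₂ ÷ 44.009 g/mol = 0.1202 mol
mol H = 2 × 2.38 g H₂O ÷ 18.015 g/mol = 0.2642 mol
Divide by the smallest (0.1202 mol): C 1.000, H 2.198
Multiplying each by 5 gives whole numbers: C 5.00, H 10.99
Empirical formula: C5H11
Empirical-formula mass = 71.14 g/mol; 142 ÷ 71.14 ≈ 2, so the molecular formula is C10H22.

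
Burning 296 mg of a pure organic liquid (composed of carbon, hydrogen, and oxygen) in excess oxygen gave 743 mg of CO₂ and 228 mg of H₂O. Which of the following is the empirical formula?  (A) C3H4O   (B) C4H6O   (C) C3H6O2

(B) C4H6O

mol C = 0.743 g CO₂ ÷ 44.009 g/mol = 0.01688 mol
mol H = 2 × 0.228 g H₂O ÷ 18.015 g/mol = 0.02531 mol
mass O = 0.296 − (0.2028 + 0.02551) = 0.06770 g → mol O = 0.06770 ÷ 15.999 = 0.004232 mol
Divide by the smallest (0.004232 mol): C 3.990, H 5.981, O 1.000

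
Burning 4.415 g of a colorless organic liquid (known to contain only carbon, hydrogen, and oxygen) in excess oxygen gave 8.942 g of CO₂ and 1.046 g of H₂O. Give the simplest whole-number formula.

C7H4O4

mol C = 8.942 g CO₂ ÷ 44.009 g/mol = 0.20319 mol
mol H = 2 × 1.046 g H₂O ÷ 18.015 g/mol = 0.11613 mol
mass O = 4.415 − (2.4405 + 0.11705) = 1.8575 g → mol O = 1.8575 ÷ 15.999 = 0.11610 mol
Divide by the smallest (0.11610 mol): C 1.750, H 1.000, O 1.000
Multiplying each by 4 gives whole numbers: C 7.00, H 4.00, O 4.00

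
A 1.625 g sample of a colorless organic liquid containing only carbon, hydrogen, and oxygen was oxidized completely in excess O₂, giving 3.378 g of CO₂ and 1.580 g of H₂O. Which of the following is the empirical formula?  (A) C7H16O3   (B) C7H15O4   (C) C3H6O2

(A) C7H16O3

mol C = 3.378 g CO₂ ÷ 44.009 g/mol = 0.076757 mol
mol H = 2 × 1.580 g H₂O ÷ 18.015 g/mol = 0.17541 mol
mass O = 1.625 − (0.92193 + 0.17681) = 0.52626 g → mol O = 0.52626 ÷ 15.999 = 0.032893 mol
Divide by the smallest (0.032893 mol): C 2.334, H 5.333, O 1.000
Multiplying each by 3 gives whole numbers: C 7.00, H 16.00, O 3.00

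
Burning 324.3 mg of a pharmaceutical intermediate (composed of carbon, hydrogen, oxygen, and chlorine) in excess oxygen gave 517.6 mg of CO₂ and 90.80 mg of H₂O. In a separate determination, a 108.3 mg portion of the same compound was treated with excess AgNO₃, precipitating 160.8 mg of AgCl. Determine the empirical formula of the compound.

mol C = 0.5176 g CO₂ ÷ 44.009 g/mol = 0.011761 mol
mol H = 2 × 0.09080 g H₂O ÷ 18.015 g/mol = 0.010080 mol
From the AgCl data: mol Cl per gram of compound = (0.1608 ÷ 143.318) ÷ 0.1083 = 0.010360 mol/g, so in the 0.3243 g combustion sample mol Cl = 0.0033597 mol
mass O = 0.3243 − (0.14126 + 0.010161 + 0.11910) = 0.053772 g → mol O = 0.053772 ÷ 15.999 = 0.0033610 mol
Divide by the smallest (0.0033597 mol): C 3.501, H 3.000, Cl 1.000, O 1.000
Multiplying each by 2 gives whole numbers: C 7.00, H 6.00, Cl 2.00, O 2.00

C7H6Cl2O2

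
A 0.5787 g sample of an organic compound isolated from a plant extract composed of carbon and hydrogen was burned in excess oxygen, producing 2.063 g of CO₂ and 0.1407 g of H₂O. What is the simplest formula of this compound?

C3H

mol C = 2.063 g CO₂ ÷ 44.009 g/mol = 0.046877 mol
mol H = 2 × 0.1407 g H₂O ÷ 18.015 g/mol = 0.015620 mol
Divide by the smallest (0.015620 mol): C 3.001, H 1.000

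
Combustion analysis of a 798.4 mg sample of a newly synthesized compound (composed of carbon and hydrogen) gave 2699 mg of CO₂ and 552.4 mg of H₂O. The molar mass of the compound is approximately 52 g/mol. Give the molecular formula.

C4H4

mol C = 2.699 g CO₂ ÷ 44.009 g/mol = 0.061328 mol
mol H = 2 × 0.5524 g H₂O ÷ 18.015 g/mol = 0.061327 mol
Divide by the smallest (0.061327 mol): C 1.000, H 1.000
Empirical formula: CH
Empirical-formula mass = 13.02 g/mol; 52 ÷ 13.02 ≈ 4, so the molecular formula is C4H4.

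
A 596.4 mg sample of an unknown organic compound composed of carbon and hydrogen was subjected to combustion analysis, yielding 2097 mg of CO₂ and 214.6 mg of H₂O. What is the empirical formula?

C2H

mol C = 2.097 g CO₂ ÷ 44.009 g/mol = 0.047649 mol
mol H = 2 × 0.2146 g H₂O ÷ 18.015 g/mol = 0.023825 mol
Divide by the smallest (0.023825 mol): C 2.000, H 1.000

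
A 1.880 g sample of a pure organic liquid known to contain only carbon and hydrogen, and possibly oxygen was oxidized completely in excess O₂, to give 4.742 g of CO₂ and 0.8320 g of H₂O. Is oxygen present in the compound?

mol C = 4.742 g CO₂ ÷ 44.009 g/mol = 0.10775 mol
mol H = 2 × 0.8320 g H₂O ÷ 18.015 g/mol = 0.092367 mol
C and H account for only 1.3873 g of the 1.880 g sample; the remaining 0.49270 g must be oxygen.

yes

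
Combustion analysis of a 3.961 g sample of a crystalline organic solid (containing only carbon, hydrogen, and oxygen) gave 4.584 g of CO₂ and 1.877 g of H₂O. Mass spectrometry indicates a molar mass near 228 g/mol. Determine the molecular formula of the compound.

mol C = 4.584 g CO₂ ÷ 44.009 g/mol = 0.10416 mol
mol H = 2 × 1.877 g H₂O ÷ 18.015 g/mol = 0.20838 mol
mass O = 3.961 − (1.2511 + 0.21005) = 2.4999 g → mol O = 2.4999 ÷ 15.999 = 0.15625 mol
Divide by the smallest (0.10416 mol): C 1.000, H 2.001, O 1.500
Multiplying each by 2 gives whole numbers: C 2.00, H 4.00, O 3.00
Empirical formula: C2H4O3
Empirical-formula mass = 76.05 g/mol; 228 ÷ 76.05 ≈ 3, so the molecular formula is C6H12O9.

C6H12O9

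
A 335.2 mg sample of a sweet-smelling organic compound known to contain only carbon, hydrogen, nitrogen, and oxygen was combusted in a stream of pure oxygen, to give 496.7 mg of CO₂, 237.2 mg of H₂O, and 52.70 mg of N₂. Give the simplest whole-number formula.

C3H7NO2

mol C = 0.4967 g CO₂ ÷ 44.009 g/mol = 0.011286 mol
mol H = 2 × 0.2372 g H₂O ÷ 18.015 g/mol = 0.026334 mol
mol N = 2 × 0.05270 g N₂ ÷ 28.014 g/mol = 0.0037624 mol
mass O = 0.3352 − (0.13556 + 0.026544 + 0.052700) = 0.12040 g → mol O = 0.12040 ÷ 15.999 = 0.0075252 mol
Divide by the smallest (0.0037624 mol): C 3.000, H 6.999, N 1.000, O 2.000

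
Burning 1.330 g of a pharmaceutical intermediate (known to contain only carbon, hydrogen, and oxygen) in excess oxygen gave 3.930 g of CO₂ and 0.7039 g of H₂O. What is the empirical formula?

C8H7O

mol C = 3.930 g CO₂ ÷ 44.009 g/mol = 0.089300 mol
mol H = 2 × 0.7039 g H₂O ÷ 18.015 g/mol = 0.078146 mol
mass O = 1.330 − (1.0726 + 0.078771) = 0.17865 g → mol O = 0.17865 ÷ 15.999 = 0.011166 mol
Divide by the smallest (0.011166 mol): C 7.997, H 6.998, O 1.000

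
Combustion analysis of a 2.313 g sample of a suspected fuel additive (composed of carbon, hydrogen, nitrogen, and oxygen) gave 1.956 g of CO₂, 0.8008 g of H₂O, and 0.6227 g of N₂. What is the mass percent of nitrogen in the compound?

mol C = 1.956 g CO₂ ÷ 44.009 g/mol = 0.044445 mol
mol H = 2 × 0.8008 g H₂O ÷ 18.015 g/mol = 0.088904 mol
mol N = 2 × 0.6227 g N₂ ÷ 28.014 g/mol = 0.044456 mol
mass O = 2.313 − (0.53383 + 0.089615 + 0.62270) = 1.0669 g → mol O = 1.0669 ÷ 15.999 = 0.066682 mol
mass % N = 0.62270 g ÷ 2.313 g × 100%

26.92%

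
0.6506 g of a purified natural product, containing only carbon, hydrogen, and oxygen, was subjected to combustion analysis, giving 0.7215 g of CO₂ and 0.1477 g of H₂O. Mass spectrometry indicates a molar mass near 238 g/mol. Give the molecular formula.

C6H6O10

mol C = 0.7215 g CO₂ ÷ 44.009 g/mol = 0.016394 mol
mol H = 2 × 0.1477 g H₂O ÷ 18.015 g/mol = 0.016397 mol
mass O = 0.6506 − (0.19691 + 0.016529) = 0.43716 g → mol O = 0.43716 ÷ 15.999 = 0.027324 mol
Divide by the smallest (0.016394 mol): C 1.000, H 1.000, O 1.667
Multiplying each by 3 gives whole numbers: C 3.00, H 3.00, O 5.00
Empirical formula: C3H3O5
Empirical-formula mass = 119.05 g/mol; 238 ÷ 119.05 ≈ 2, so the molecular formula is C6H6O10.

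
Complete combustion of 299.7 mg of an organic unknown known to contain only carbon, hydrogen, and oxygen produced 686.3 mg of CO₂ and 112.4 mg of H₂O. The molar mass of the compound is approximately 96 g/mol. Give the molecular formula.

mol C = 0.6863 g CO₂ ÷ 44.009 g/mol = 0.015595 mol
mol H = 2 × 0.1124 g H₂O ÷ 18.015 g/mol = 0.012478 mol
mass O = 0.2997 − (0.18731 + 0.012578) = 0.099816 g → mol O = 0.099816 ÷ 15.999 = 0.0062389 mol
Divide by the smallest (0.0062389 mol): C 2.500, H 2.000, O 1.000
Multiplying each by 2 gives whole numbers: C 5.00, H 4.00, O 2.00
Empirical formula: C5H4O2
Empirical-formula mass = 96.08 g/mol; 96 ÷ 96.08 ≈ 1, so the molecular formula is C5H4O2.

C5H4O2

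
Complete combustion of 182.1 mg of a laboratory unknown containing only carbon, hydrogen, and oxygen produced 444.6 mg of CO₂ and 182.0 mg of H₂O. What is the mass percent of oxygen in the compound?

22.18%

mol C = 0.4446 g CO₂ ÷ 44.009 g/mol = 0.010102 mol
mol H = 2 × 0.1820 g H₂O ÷ 18.015 g/mol = 0.020205 mol
mass O = 0.1821 − (0.12134 + 0.020367) = 0.040392 g → mol O = 0.040392 ÷ 15.999 = 0.0025247 mol
mass % O = 0.040392 g ÷ 0.1821 g × 100%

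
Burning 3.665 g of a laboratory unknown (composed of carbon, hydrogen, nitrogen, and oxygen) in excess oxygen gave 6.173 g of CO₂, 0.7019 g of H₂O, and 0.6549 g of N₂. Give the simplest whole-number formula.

C9H5N3O5

mol C = 6.173 g CO₂ ÷ 44.009 g/mol = 0.14027 mol
mol H = 2 × 0.7019 g H₂O ÷ 18.015 g/mol = 0.077924 mol
mol N = 2 × 0.6549 g N₂ ÷ 28.014 g/mol = 0.046755 mol
mass O = 3.665 − (1.6847 + 0.078547 + 0.65490) = 1.2468 g → mol O = 1.2468 ÷ 15.999 = 0.077930 mol
Divide by the smallest (0.046755 mol): C 3.000, H 1.667, N 1.000, O 1.667
Multiplying each by 3 gives whole numbers: C 9.00, H 5.00, N 3.00, O 5.00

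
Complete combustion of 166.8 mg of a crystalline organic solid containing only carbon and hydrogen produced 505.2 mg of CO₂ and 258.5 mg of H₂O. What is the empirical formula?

mol C = 0.5052 g CO₂ ÷ 44.009 g/mol = 0.011479 mol
mol H = 2 × 0.2585 g H₂O ÷ 18.015 g/mol = 0.028698 mol
Divide by the smallest (0.011479 mol): C 1.000, H 2.500
Multiplying each by 2 gives whole numbers: C 2.00, H 5.00

C2H5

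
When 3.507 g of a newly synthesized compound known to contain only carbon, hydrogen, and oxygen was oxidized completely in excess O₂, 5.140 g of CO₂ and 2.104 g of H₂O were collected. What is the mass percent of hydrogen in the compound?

mol C = 5.140 g CO₂ ÷ 44.009 g/mol = 0.11679 mol
mol H = 2 × 2.104 g H₂O ÷ 18.015 g/mol = 0.23358 mol
mass O = 3.507 − (1.4028 + 0.23545) = 1.8687 g → mol O = 1.8687 ÷ 15.999 = 0.11680 mol
mass % H = 0.23545 g ÷ 3.507 g × 100%

6.71%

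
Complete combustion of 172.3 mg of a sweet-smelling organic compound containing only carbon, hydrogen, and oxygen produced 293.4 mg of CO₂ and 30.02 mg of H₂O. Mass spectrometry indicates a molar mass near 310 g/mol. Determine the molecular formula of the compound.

C12H6O10

mol C = 0.2934 g CO₂ ÷ 44.009 g/mol = 0.0066668 mol
mol H = 2 × 0.03002 g H₂O ÷ 18.015 g/mol = 0.0033328 mol
mass O = 0.1723 − (0.080075 + 0.0033594) = 0.088865 g → mol O = 0.088865 ÷ 15.999 = 0.0055544 mol
Divide by the smallest (0.0033328 mol): C 2.000, H 1.000, O 1.667
Multiplying each by 3 gives whole numbers: C 6.00, H 3.00, O 5.00
Empirical formula: C6H3O5
Empirical-formula mass = 155.09 g/mol; 310 ÷ 155.09 ≈ 2, so the molecular formula is C12H6O10.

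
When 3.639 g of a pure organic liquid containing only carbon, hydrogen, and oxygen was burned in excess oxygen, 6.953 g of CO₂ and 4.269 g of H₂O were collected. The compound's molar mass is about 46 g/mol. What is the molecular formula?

C2H6O

mol C = 6.953 g CO₂ ÷ 44.009 g/mol = 0.15799 mol
mol H = 2 × 4.269 g H₂O ÷ 18.015 g/mol = 0.47394 mol
mass O = 3.639 − (1.8976 + 0.47773) = 1.2636 g → mol O = 1.2636 ÷ 15.999 = 0.078983 mol
Divide by the smallest (0.078983 mol): C 2.000, H 6.001, O 1.000
Empirical formula: C2H6O
Empirical-formula mass = 46.07 g/mol; 46 ÷ 46.07 ≈ 1, so the molecular formula is C2H6O.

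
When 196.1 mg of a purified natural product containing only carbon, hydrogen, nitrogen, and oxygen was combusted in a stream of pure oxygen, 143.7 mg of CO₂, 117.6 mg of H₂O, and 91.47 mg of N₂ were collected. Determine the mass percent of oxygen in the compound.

26.65%

mol C = 0.1437 g CO₂ ÷ 44.009 g/mol = 0.0032652 mol
mol H = 2 × 0.1176 g H₂O ÷ 18.015 g/mol = 0.013056 mol
mol N = 2 × 0.09147 g N₂ ÷ 28.014 g/mol = 0.0065303 mol
mass O = 0.1961 − (0.039219 + 0.013160 + 0.091470) = 0.052251 g → mol O = 0.052251 ÷ 15.999 = 0.0032659 mol
mass % O = 0.052251 g ÷ 0.1961 g × 100%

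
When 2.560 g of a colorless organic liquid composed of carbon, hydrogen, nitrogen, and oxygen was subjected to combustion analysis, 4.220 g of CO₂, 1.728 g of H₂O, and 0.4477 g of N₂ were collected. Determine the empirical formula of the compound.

mol C = 4.220 g CO₂ ÷ 44.009 g/mol = 0.095889 mol
mol H = 2 × 1.728 g H₂O ÷ 18.015 g/mol = 0.19184 mol
mol N = 2 × 0.4477 g N₂ ÷ 28.014 g/mol = 0.031963 mol
mass O = 2.560 − (1.1517 + 0.19337 + 0.44770) = 0.76720 g → mol O = 0.76720 ÷ 15.999 = 0.047953 mol
Divide by the smallest (0.031963 mol): C 3.000, H 6.002, N 1.000, O 1.500
Multiplying each by 2 gives whole numbers: C 6.00, H 12.00, N 2.00, O 3.00

C6H12N2O3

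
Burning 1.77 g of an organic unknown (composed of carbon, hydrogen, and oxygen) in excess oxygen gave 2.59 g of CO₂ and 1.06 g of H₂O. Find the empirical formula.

CH2O

mol C = 2.59 g CO₂ ÷ 44.009 g/mol = 0.05885 mol
mol H = 2 × 1.06 g H₂O ÷ 18.015 g/mol = 0.1177 mol
mass O = 1.77 − (0.7069 + 0.1186) = 0.9445 g → mol O = 0.9445 ÷ 15.999 = 0.05904 mol
Divide by the smallest (0.05885 mol): C 1.000, H 2.000, O 1.003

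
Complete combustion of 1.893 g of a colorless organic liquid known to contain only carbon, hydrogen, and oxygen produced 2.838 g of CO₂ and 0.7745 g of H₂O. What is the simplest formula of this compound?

mol C = 2.838 g CO₂ ÷ 44.009 g/mol = 0.064487 mol
mol H = 2 × 0.7745 g H₂O ÷ 18.015 g/mol = 0.085984 mol
mass O = 1.893 − (0.77455 + 0.086672) = 1.0318 g → mol O = 1.0318 ÷ 15.999 = 0.064490 mol
Divide by the smallest (0.064487 mol): C 1.000, H 1.333, O 1.000
Multiplying each by 3 gives whole numbers: C 3.00, H 4.00, O 3.00

C3H4O3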